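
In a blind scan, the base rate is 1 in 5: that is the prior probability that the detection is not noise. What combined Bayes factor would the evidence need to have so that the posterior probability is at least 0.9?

Prior odds = 0.2/0.8 = 0.25.
Target odds = 0.9/0.1 = 9.
Required Bayes factor = 9 ÷ 0.25 = 36.

36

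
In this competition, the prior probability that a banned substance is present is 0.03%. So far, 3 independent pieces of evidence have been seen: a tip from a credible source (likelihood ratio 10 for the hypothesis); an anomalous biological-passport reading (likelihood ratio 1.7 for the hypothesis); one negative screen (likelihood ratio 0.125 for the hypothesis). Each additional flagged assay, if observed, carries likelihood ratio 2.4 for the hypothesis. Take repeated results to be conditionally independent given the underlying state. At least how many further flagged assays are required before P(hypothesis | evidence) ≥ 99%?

Prior odds = 0.0003/0.9997 = 3/9997.
Combined Bayes factor of the evidence already in hand = 10 × 1.7 × 0.125 = 2.125.
Odds after that evidence = (3/9997) × 2.125 = 51/79976.
Target odds = 0.99/0.01 = 99.
Need 2.4ⁿ ≥ 99 ÷ (51/79976) = 2639208/17.
2.4¹³ ≈87648.8 falls short of 2639208/17 but 2.4¹⁴ ≈210357 reaches it, so n = 14.

14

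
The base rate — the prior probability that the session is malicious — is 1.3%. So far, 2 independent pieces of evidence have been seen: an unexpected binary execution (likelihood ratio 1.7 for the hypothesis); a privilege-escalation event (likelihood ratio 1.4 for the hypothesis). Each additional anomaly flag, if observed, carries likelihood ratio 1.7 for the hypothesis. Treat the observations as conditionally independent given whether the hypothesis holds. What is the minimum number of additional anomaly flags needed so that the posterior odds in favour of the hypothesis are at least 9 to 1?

Prior odds = 0.013/0.987 = 13/987.
Combined Bayes factor of the evidence already in hand = 1.7 × 1.4 = 2.38.
Odds after that evidence = (13/987) × 2.38 = 221/7050.
Target odds = 9.
Need 1.7ⁿ ≥ 9 ÷ (221/7050) = 63450/221.
1.7¹⁰ ≈201.599 falls short of 63450/221 but 1.7¹¹ ≈342.719 reaches it, so n = 11.

11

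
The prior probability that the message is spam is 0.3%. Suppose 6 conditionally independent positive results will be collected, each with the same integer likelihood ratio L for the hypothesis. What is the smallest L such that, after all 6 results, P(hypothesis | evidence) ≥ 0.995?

7

Prior odds = 0.003/0.997 = 3/997.
Target odds = 0.995/0.005 = 199.
Need L⁶ ≥ 199 ÷ (3/997) = 198403/3.
6⁶ = 46656 < 198403/3 ≤ 117649 = 7⁶, so L = 7.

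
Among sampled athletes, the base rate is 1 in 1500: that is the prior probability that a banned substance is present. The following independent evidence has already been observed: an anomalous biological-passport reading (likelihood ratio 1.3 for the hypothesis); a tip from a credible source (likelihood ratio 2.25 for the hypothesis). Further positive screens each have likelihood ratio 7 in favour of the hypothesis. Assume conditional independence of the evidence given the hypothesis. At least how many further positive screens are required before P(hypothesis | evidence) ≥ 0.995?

Prior odds = (1/1500)/(1499/1500) = 1/1499.
Combined Bayes factor of the evidence already in hand = 1.3 × 2.25 = 2.925.
Odds after that evidence = (1/1499) × 2.925 = 117/59960.
Target odds = 0.995/0.005 = 199.
Need 7ⁿ ≥ 199 ÷ (117/59960) = 11932040/117.
7⁵ = 16807 falls short of 11932040/117 but 7⁶ = 117649 reaches it, so n = 6.

6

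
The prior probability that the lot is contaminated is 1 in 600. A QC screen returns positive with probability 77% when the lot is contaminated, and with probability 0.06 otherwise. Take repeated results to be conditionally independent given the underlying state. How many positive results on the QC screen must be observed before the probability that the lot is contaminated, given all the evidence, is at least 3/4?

3

Prior odds: (1/600) ÷ (599/600) = 1/599.
Likelihood ratio of a positive result = 0.77/0.06 = 77/6.
Target posterior odds = 0.75/0.25 = 3.
Need (1/599) × (77/6)ⁿ ≥ 3, i.e. (77/6)ⁿ ≥ 1797.
(77/6)² = 5929/36 falls short of 1797 but (77/6)³ = 456533/216 reaches it, so n = 3.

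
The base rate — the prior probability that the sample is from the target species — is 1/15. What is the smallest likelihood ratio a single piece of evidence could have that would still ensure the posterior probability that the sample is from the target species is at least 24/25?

336

Prior odds = (1/15)/(14/15) = 1/14.
Target odds = 0.96/0.04 = 24.
Required Bayes factor = 24 ÷ (1/14) = 336.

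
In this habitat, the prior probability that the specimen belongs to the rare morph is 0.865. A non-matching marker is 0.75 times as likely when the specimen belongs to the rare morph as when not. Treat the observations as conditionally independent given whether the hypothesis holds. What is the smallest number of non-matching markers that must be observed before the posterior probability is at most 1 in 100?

23

Prior odds = 0.865/0.135 = 173/27.
Likelihood ratio per non-matching marker = 0.75.
Target odds: 0.01 ÷ 0.99 = 1/99.
Require 0.75ⁿ ≤ 1/99 ÷ (173/27) = 3/1903.
0.75²² ≈0.00178381 is still above 3/1903 but 0.75²³ ≈0.00133786 is at or below it, so n = 23.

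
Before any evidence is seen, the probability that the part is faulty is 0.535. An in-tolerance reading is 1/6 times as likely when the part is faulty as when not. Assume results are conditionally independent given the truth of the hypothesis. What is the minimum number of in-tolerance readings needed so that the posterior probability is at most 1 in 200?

Prior odds = 0.535/0.465 = 107/93.
Likelihood ratio per in-tolerance reading = 1/6.
Target posterior odds = 0.005/0.995 = 1/199.
Require (1/6)ⁿ ≤ 1/199 ÷ (107/93) = 93/21293.
(1/6)³ = 1/216 is still above 93/21293 but (1/6)⁴ = 1/1296 is at or below it, so n = 4.

4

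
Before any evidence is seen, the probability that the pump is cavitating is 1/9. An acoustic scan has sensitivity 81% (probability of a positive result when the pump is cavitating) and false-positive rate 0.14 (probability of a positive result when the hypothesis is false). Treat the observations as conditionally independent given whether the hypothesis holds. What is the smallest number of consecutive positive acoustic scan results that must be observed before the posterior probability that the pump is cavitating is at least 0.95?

3

Prior odds: (1/9) ÷ (8/9) = 0.125.
Likelihood ratio of a positive result = 0.81/0.14 = 81/14.
Target odds: 0.95 ÷ 0.05 = 19.
Require (81/14)ⁿ ≥ 19 ÷ 0.125 = 152.
(81/14)² = 6561/196 falls short of 152 but (81/14)³ = 531441/2744 reaches it, so n = 3.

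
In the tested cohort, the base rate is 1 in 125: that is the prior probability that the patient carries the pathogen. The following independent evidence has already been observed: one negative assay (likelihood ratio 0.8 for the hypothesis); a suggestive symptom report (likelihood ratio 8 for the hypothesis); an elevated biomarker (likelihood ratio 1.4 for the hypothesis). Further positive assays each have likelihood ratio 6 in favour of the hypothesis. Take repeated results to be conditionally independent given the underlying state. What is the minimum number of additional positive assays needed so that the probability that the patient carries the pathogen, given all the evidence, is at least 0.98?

4

Prior odds = 0.008/0.992 = 1/124.
Combined Bayes factor of the evidence already in hand = 0.8 × 8 × 1.4 = 8.96.
Odds after that evidence = (1/124) × 8.96 = 56/775.
Target odds = 0.98/0.02 = 49.
Need 6ⁿ ≥ 49 ÷ (56/775) = 678.125.
6³ = 216 falls short of 678.125 but 6⁴ = 1296 reaches it, so n = 4.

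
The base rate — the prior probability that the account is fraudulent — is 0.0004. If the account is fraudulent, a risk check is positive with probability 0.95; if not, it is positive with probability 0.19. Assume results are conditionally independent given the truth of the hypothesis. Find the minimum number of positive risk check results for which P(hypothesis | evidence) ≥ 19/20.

Prior odds = 0.0004/0.9996 = 1/2499.
Likelihood ratio of a positive = 0.95/0.19 = 5.
Target odds: 0.95 ÷ 0.05 = 19.
Need (1/2499) × 5ⁿ ≥ 19, i.e. 5ⁿ ≥ 47481.
5⁶ = 15625 falls short of 47481 but 5⁷ = 78125 reaches it, so n = 7.

7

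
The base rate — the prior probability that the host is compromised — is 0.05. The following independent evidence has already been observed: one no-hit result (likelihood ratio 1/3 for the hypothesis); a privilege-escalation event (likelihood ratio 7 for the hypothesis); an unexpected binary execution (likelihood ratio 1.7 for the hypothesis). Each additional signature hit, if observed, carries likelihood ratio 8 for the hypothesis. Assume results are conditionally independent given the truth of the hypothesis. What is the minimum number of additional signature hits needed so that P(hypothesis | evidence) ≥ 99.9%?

5

Prior odds = 0.05/0.95 = 1/19.
Combined Bayes factor of the evidence already in hand = (1/3) × 7 × 1.7 = 119/30.
Odds after that evidence = (1/19) × 119/30 = 119/570.
Target odds = 0.999/0.001 = 999.
Need 8ⁿ ≥ 999 ÷ (119/570) = 569430/119.
8⁴ = 4096 falls short of 569430/119 but 8⁵ = 32768 reaches it, so n = 5.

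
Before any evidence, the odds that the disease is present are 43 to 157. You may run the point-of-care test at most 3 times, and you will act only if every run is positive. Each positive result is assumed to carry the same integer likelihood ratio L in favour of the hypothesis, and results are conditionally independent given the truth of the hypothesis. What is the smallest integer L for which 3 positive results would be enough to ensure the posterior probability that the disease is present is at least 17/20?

3

Prior odds = 43/157.
Target odds = 0.85/0.15 = 17/3.
Need L³ ≥ 17/3 ÷ (43/157) = 2669/129.
2³ = 8 < 2669/129 ≤ 27 = 3³, so L = 3.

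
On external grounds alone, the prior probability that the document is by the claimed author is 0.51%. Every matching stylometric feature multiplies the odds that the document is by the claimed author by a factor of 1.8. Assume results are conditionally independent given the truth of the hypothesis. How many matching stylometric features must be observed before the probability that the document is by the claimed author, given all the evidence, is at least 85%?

12

Prior odds = 0.0051/0.9949 = 51/9949.
Likelihood ratio per matching stylometric feature = 1.8.
Target posterior odds = 0.85/0.15 = 17/3.
Require 1.8ⁿ ≥ 17/3 ÷ (51/9949) = 9949/9.
1.8¹¹ ≈642.684 falls short of 9949/9 but 1.8¹² ≈1156.83 reaches it, so n = 12.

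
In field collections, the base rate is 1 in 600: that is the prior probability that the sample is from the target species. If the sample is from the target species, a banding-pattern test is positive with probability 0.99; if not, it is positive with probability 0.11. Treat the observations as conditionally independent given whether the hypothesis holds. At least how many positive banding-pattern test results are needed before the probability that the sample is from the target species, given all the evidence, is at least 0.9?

Prior odds = (1/600)/(599/600) = 1/599.
Likelihood ratio of a positive = 0.99/0.11 = 9.
Target posterior odds = 0.9/0.1 = 9.
Require 9ⁿ ≥ 9 ÷ (1/599) = 5391.
9³ = 729 falls short of 5391 but 9⁴ = 6561 reaches it, so n = 4.

4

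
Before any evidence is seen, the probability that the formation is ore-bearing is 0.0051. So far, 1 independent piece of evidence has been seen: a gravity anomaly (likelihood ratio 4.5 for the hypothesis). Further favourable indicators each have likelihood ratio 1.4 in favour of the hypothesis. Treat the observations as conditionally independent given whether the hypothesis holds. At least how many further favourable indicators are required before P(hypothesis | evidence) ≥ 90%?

Prior odds = 0.0051/0.9949 = 51/9949.
Bayes factor of the evidence already in hand = 4.5.
Odds after that evidence = (51/9949) × 4.5 = 459/19898.
Target odds = 0.9/0.1 = 9.
Need 1.4ⁿ ≥ 9 ÷ (459/19898) = 19898/51.
1.4¹⁷ ≈304.913 falls short of 19898/51 but 1.4¹⁸ ≈426.879 reaches it, so n = 18.

18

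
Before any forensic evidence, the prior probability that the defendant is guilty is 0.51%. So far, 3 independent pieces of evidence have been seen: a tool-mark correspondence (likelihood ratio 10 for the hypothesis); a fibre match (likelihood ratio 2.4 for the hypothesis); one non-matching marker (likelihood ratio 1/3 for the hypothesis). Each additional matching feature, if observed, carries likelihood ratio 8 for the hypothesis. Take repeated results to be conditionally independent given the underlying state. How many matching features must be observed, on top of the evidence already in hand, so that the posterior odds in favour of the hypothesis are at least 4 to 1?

3

Prior odds = 0.0051/0.9949 = 51/9949.
Combined Bayes factor of the evidence already in hand = 10 × 2.4 × (1/3) = 8.
Odds after that evidence = (51/9949) × 8 = 408/9949.
Target odds = 4.
Need 8ⁿ ≥ 4 ÷ (408/9949) = 9949/102.
8² = 64 falls short of 9949/102 but 8³ = 512 reaches it, so n = 3.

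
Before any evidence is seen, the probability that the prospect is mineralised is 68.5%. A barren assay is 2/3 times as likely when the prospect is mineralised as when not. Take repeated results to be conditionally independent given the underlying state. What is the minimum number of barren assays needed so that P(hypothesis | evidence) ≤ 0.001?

Prior odds = 0.685/0.315 = 137/63.
Likelihood ratio per barren assay = 2/3.
Target posterior odds = 0.001/0.999 = 1/999.
Require (2/3)ⁿ ≤ 1/999 ÷ (137/63) = 7/15207.
(2/3)¹⁸ = 262144/387420489 is still above 7/15207 but (2/3)¹⁹ ≈0.000451093 is at or below it, so n = 19.

19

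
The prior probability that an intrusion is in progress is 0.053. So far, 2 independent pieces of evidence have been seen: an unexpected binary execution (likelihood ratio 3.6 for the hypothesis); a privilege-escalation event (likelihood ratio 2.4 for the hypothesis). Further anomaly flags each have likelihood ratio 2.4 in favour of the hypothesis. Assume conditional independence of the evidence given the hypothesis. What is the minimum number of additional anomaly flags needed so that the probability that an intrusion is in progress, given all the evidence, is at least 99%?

7

Prior odds = 0.053/0.947 = 53/947.
Combined Bayes factor of the evidence already in hand = 3.6 × 2.4 = 8.64.
Odds after that evidence = (53/947) × 8.64 = 11448/23675.
Target odds = 0.99/0.01 = 99.
Need 2.4ⁿ ≥ 99 ÷ (11448/23675) = 260425/1272.
2.4⁶ = 2985984/15625 falls short of 260425/1272 but 2.4⁷ = 35831808/78125 reaches it, so n = 7.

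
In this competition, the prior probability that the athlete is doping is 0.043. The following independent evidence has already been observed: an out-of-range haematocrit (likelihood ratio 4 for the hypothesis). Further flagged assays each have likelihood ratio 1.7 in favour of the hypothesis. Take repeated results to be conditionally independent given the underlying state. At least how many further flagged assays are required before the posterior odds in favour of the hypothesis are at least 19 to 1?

Prior odds = 0.043/0.957 = 43/957.
Bayes factor of the evidence already in hand = 4.
Odds after that evidence = (43/957) × 4 = 172/957.
Target odds = 19.
Need 1.7ⁿ ≥ 19 ÷ (172/957) = 18183/172.
1.7⁸ ≈69.7576 falls short of 18183/172 but 1.7⁹ ≈118.588 reaches it, so n = 9.

9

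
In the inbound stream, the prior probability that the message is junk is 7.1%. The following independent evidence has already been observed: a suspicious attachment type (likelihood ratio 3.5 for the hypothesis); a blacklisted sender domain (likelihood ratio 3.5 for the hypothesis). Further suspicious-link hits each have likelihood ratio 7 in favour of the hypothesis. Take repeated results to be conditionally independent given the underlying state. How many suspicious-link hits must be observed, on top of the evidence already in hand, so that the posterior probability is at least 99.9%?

Prior odds = 0.071/0.929 = 71/929.
Combined Bayes factor of the evidence already in hand = 3.5 × 3.5 = 12.25.
Odds after that evidence = (71/929) × 12.25 = 3479/3716.
Target odds = 0.999/0.001 = 999.
Need 7ⁿ ≥ 999 ÷ (3479/3716) = 3712284/3479.
7³ = 343 falls short of 3712284/3479 but 7⁴ = 2401 reaches it, so n = 4.

4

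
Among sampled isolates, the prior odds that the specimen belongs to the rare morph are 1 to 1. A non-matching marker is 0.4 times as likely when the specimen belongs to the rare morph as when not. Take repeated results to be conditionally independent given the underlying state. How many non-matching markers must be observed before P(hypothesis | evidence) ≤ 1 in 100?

6

Prior odds = 1.
Likelihood ratio per non-matching marker = 0.4.
Target odds: 0.01 ÷ 0.99 = 1/99.
Need 1 × 0.4ⁿ ≤ 1/99, i.e. 0.4ⁿ ≤ 1/99.
0.4⁵ = 0.01024 is still above 1/99 but 0.4⁶ = 64/15625 is at or below it, so n = 6.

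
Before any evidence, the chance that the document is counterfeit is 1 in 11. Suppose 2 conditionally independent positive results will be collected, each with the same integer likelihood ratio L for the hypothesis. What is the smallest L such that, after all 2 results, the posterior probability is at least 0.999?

100

Prior odds = (1/11)/(10/11) = 0.1.
Target odds = 0.999/0.001 = 999.
Need L² ≥ 999 ÷ 0.1 = 9990.
99² = 9801 < 9990 ≤ 10000 = 100², so L = 100.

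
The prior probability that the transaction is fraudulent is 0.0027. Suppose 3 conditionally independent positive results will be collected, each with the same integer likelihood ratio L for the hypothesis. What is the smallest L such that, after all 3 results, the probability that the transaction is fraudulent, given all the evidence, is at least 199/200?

Prior odds = 0.0027/0.9973 = 27/9973.
Target odds = 0.995/0.005 = 199.
Need L³ ≥ 199 ÷ (27/9973) = 1984627/27.
41³ = 68921 < 1984627/27 ≤ 74088 = 42³, so L = 42.

42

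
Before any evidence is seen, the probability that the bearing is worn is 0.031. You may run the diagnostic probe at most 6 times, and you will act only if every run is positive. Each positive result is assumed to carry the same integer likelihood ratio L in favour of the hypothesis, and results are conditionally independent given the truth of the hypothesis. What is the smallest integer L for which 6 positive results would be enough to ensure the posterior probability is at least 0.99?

4

Prior odds = 0.031/0.969 = 31/969.
Target odds = 0.99/0.01 = 99.
Need L⁶ ≥ 99 ÷ (31/969) = 95931/31.
3⁶ = 729 < 95931/31 ≤ 4096 = 4⁶, so L = 4.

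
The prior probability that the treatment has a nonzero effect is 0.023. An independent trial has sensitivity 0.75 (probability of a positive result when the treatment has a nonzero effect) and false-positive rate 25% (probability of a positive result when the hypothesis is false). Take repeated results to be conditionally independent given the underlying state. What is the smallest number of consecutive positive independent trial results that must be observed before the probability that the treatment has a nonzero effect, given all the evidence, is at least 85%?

5

Prior odds = 0.023/0.977 = 23/977.
Likelihood ratio of a positive result = 0.75/0.25 = 3.
Target posterior odds = 0.85/0.15 = 17/3.
Require 3ⁿ ≥ 17/3 ÷ (23/977) = 16609/69.
3⁴ = 81 falls short of 16609/69 but 3⁵ = 243 reaches it, so n = 5.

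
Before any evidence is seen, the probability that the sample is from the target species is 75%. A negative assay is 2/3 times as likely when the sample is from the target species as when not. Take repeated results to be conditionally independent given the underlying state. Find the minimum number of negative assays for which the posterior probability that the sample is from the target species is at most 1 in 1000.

20

Prior odds = 0.75/0.25 = 3.
Likelihood ratio per negative assay = 2/3.
Target odds: 0.001 ÷ 0.999 = 1/999.
Need 3 × (2/3)ⁿ ≤ 1/999, i.e. (2/3)ⁿ ≤ 1/2997.
(2/3)¹⁹ ≈0.000451093 is still above 1/2997 but (2/3)²⁰ ≈0.000300729 is at or below it, so n = 20.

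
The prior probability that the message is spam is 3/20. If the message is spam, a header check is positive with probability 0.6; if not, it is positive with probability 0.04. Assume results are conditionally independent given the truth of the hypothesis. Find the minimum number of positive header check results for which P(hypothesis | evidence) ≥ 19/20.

2

Prior odds: 0.15 ÷ 0.85 = 3/17.
Likelihood ratio of a positive = 0.6/0.04 = 15.
Target odds: 0.95 ÷ 0.05 = 19.
Need (3/17) × 15ⁿ ≥ 19, i.e. 15ⁿ ≥ 323/3.
15¹ = 15 falls short of 323/3 but 15² = 225 reaches it, so n = 2.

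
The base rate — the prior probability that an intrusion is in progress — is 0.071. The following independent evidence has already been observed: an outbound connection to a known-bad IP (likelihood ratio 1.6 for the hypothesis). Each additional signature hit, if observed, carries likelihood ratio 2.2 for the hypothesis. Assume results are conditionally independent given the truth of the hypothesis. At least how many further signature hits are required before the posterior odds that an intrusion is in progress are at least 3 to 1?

Prior odds = 0.071/0.929 = 71/929.
Bayes factor of the evidence already in hand = 1.6.
Odds after that evidence = (71/929) × 1.6 = 568/4645.
Target odds = 3.
Need 2.2ⁿ ≥ 3 ÷ (568/4645) = 13935/568.
2.2⁴ = 23.4256 falls short of 13935/568 but 2.2⁵ = 51.53632 reaches it, so n = 5.

5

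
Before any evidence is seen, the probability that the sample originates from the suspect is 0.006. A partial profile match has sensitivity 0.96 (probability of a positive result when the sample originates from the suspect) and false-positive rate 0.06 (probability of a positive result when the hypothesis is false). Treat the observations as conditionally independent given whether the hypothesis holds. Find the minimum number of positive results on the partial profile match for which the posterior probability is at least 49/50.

Prior odds: 0.006 ÷ 0.994 = 3/497.
Likelihood ratio of a positive result = 0.96/0.06 = 16.
Target odds: 0.98 ÷ 0.02 = 49.
Require 16ⁿ ≥ 49 ÷ (3/497) = 24353/3.
16³ = 4096 falls short of 24353/3 but 16⁴ = 65536 reaches it, so n = 4.

4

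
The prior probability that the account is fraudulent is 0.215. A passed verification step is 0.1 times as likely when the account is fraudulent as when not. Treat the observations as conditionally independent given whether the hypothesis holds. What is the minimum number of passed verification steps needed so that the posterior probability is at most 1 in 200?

Prior odds = 0.215/0.785 = 43/157.
Likelihood ratio per passed verification step = 0.1.
Target odds: 0.005 ÷ 0.995 = 1/199.
Require 0.1ⁿ ≤ 1/199 ÷ (43/157) = 157/8557.
0.1¹ = 0.1 is still above 157/8557 but 0.1² = 0.01 is at or below it, so n = 2.

2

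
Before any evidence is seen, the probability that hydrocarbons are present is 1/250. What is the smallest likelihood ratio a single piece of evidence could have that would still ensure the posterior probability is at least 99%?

24651

Prior odds = 0.004/0.996 = 1/249.
Target odds = 0.99/0.01 = 99.
Required Bayes factor = 99 ÷ (1/249) = 24651.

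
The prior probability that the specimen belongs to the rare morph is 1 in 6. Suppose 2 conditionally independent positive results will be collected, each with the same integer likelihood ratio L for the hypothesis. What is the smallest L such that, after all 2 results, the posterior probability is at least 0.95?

10

Prior odds = (1/6)/(5/6) = 0.2.
Target odds = 0.95/0.05 = 19.
Need L² ≥ 19 ÷ 0.2 = 95.
9² = 81 < 95 ≤ 100 = 10², so L = 10.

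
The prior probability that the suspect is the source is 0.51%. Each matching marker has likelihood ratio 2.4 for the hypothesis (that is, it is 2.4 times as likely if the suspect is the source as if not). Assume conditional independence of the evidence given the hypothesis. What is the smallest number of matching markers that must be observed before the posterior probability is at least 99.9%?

Prior odds = 0.0051/0.9949 = 51/9949.
Likelihood ratio per matching marker = 2.4.
Target posterior odds = 0.999/0.001 = 999.
Need (51/9949) × 2.4ⁿ ≥ 999, i.e. 2.4ⁿ ≥ 3313017/17.
2.4¹³ ≈87648.8 falls short of 3313017/17 but 2.4¹⁴ ≈210357 reaches it, so n = 14.

14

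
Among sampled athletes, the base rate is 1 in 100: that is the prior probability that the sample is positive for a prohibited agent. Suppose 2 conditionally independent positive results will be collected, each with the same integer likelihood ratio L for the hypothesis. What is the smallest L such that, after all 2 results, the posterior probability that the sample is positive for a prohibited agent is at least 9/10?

Prior odds = 0.01/0.99 = 1/99.
Target odds = 0.9/0.1 = 9.
Need L² ≥ 9 ÷ (1/99) = 891.
29² = 841 < 891 ≤ 900 = 30², so L = 30.

30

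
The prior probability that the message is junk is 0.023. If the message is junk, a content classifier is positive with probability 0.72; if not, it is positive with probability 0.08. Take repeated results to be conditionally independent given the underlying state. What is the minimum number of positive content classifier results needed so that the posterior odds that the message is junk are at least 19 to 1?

Prior odds = 0.023/0.977 = 23/977.
Likelihood ratio of a positive = 0.72/0.08 = 9.
Target odds = 19.
Require 9ⁿ ≥ 19 ÷ (23/977) = 18563/23.
9³ = 729 falls short of 18563/23 but 9⁴ = 6561 reaches it, so n = 4.

4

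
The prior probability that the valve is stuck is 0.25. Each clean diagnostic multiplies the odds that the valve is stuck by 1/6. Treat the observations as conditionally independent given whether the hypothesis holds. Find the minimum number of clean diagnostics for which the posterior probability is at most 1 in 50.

Prior odds: 0.25 ÷ 0.75 = 1/3.
Likelihood ratio per clean diagnostic = 1/6.
Target posterior odds = 0.02/0.98 = 1/49.
Require (1/6)ⁿ ≤ 1/49 ÷ (1/3) = 3/49.
(1/6)¹ = 1/6 is still above 3/49 but (1/6)² = 1/36 is at or below it, so n = 2.

2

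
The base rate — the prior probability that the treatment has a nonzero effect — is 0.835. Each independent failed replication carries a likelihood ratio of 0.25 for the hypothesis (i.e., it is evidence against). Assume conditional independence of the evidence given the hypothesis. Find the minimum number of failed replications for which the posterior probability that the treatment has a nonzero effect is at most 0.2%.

6

Prior odds = 0.835/0.165 = 167/33.
Likelihood ratio per failed replication = 0.25.
Target posterior odds = 0.002/0.998 = 1/499.
Need (167/33) × 0.25ⁿ ≤ 1/499, i.e. 0.25ⁿ ≤ 33/83333.
0.25⁵ = 1/1024 is still above 33/83333 but 0.25⁶ = 1/4096 is at or below it, so n = 6.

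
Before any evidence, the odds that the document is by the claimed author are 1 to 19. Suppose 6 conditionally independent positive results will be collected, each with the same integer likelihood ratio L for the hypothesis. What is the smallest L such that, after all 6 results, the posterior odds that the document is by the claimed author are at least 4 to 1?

Prior odds = 1/19.
Target odds = 4.
Need L⁶ ≥ 4 ÷ (1/19) = 76.
2⁶ = 64 < 76 ≤ 729 = 3⁶, so L = 3.

3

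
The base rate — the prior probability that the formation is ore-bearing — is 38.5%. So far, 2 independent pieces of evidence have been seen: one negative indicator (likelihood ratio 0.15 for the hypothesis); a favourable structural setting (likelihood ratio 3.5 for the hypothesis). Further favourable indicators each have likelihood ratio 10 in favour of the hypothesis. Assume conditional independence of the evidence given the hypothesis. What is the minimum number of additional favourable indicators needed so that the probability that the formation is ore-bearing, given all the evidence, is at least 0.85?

Prior odds = 0.385/0.615 = 77/123.
Combined Bayes factor of the evidence already in hand = 0.15 × 3.5 = 0.525.
Odds after that evidence = (77/123) × 0.525 = 539/1640.
Target odds = 0.85/0.15 = 17/3.
Need 10ⁿ ≥ 17/3 ÷ (539/1640) = 27880/1617.
10¹ = 10 falls short of 27880/1617 but 10² = 100 reaches it, so n = 2.

2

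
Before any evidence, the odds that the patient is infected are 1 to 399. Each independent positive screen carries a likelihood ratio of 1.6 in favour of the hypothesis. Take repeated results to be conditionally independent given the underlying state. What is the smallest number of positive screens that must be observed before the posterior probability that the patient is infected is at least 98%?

22

Prior odds = 1/399.
Likelihood ratio per positive screen = 1.6.
Target posterior odds = 0.98/0.02 = 49.
Require 1.6ⁿ ≥ 49 ÷ (1/399) = 19551.
1.6²¹ ≈19342.8 falls short of 19551 but 1.6²² ≈30948.5 reaches it, so n = 22.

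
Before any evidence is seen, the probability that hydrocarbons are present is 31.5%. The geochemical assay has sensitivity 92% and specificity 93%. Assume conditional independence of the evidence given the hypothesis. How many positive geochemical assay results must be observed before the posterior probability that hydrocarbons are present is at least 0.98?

Prior odds: 0.315 ÷ 0.685 = 63/137.
False-positive rate = 1 − 0.93 = 0.07; likelihood ratio of a positive = 0.92/0.07 = 92/7.
Target posterior odds = 0.98/0.02 = 49.
Need (63/137) × (92/7)ⁿ ≥ 49, i.e. (92/7)ⁿ ≥ 959/9.
(92/7)¹ = 92/7 falls short of 959/9 but (92/7)² = 8464/49 reaches it, so n = 2.

2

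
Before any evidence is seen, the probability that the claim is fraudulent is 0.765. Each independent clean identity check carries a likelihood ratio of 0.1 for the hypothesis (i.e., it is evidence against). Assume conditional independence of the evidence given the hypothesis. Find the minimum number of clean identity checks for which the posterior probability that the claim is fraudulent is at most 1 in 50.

3

Prior odds = 0.765/0.235 = 153/47.
Likelihood ratio per clean identity check = 0.1.
Target posterior odds = 0.02/0.98 = 1/49.
Require 0.1ⁿ ≤ 1/49 ÷ (153/47) = 47/7497.
0.1² = 0.01 is still above 47/7497 but 0.1³ = 0.001 is at or below it, so n = 3.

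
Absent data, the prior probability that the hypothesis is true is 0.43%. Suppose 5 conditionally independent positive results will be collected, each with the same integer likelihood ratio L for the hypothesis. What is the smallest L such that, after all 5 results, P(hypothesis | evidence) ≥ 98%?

Prior odds = 0.0043/0.9957 = 43/9957.
Target odds = 0.98/0.02 = 49.
Need L⁵ ≥ 49 ÷ (43/9957) = 487893/43.
6⁵ = 7776 < 487893/43 ≤ 16807 = 7⁵, so L = 7.

7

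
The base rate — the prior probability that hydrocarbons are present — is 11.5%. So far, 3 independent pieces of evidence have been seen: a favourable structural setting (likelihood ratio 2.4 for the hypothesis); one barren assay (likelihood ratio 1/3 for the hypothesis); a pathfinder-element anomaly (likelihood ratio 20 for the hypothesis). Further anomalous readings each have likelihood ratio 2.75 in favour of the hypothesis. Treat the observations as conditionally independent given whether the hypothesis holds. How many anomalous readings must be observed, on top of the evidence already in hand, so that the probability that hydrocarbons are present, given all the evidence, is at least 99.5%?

5

Prior odds = 0.115/0.885 = 23/177.
Combined Bayes factor of the evidence already in hand = 2.4 × (1/3) × 20 = 16.
Odds after that evidence = (23/177) × 16 = 368/177.
Target odds = 0.995/0.005 = 199.
Need 2.75ⁿ ≥ 199 ÷ (368/177) = 35223/368.
2.75⁴ = 57.19140625 falls short of 35223/368 but 2.75⁵ = 161051/1024 reaches it, so n = 5.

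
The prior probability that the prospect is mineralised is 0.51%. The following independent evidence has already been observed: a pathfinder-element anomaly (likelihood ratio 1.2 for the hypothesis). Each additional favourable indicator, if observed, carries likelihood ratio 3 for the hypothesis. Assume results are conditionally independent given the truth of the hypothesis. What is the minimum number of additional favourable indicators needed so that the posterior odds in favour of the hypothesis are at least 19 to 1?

Prior odds = 0.0051/0.9949 = 51/9949.
Bayes factor of the evidence already in hand = 1.2.
Odds after that evidence = (51/9949) × 1.2 = 306/49745.
Target odds = 19.
Need 3ⁿ ≥ 19 ÷ (306/49745) = 945155/306.
3⁷ = 2187 falls short of 945155/306 but 3⁸ = 6561 reaches it, so n = 8.

8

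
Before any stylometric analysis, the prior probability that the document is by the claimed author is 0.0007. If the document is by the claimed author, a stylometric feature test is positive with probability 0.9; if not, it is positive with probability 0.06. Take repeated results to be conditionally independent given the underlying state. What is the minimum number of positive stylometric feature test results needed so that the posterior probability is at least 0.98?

Prior odds: 0.0007 ÷ 0.9993 = 7/9993.
Likelihood ratio of a positive = 0.9/0.06 = 15.
Target odds: 0.98 ÷ 0.02 = 49.
Need (7/9993) × 15ⁿ ≥ 49, i.e. 15ⁿ ≥ 69951.
15⁴ = 50625 falls short of 69951 but 15⁵ = 759375 reaches it, so n = 5.

5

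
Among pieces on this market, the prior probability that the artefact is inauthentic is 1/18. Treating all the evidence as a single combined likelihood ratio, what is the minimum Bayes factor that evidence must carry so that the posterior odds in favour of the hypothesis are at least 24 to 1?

408

Prior odds = (1/18)/(17/18) = 1/17.
Target odds = 24.
Required Bayes factor = 24 ÷ (1/17) = 408.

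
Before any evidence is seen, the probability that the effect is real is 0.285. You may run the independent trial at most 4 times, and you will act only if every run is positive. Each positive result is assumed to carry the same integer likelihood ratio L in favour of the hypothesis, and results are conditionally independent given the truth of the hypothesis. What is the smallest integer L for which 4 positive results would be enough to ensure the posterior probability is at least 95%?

Prior odds = 0.285/0.715 = 57/143.
Target odds = 0.95/0.05 = 19.
Need L⁴ ≥ 19 ÷ (57/143) = 143/3.
2⁴ = 16 < 143/3 ≤ 81 = 3⁴, so L = 3.

3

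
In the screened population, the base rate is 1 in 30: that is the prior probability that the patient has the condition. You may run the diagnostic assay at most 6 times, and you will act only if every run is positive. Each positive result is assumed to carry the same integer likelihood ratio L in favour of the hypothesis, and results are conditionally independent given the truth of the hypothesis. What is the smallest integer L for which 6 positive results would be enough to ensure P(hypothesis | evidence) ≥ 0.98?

Prior odds = (1/30)/(29/30) = 1/29.
Target odds = 0.98/0.02 = 49.
Need L⁶ ≥ 49 ÷ (1/29) = 1421.
3⁶ = 729 < 1421 ≤ 4096 = 4⁶, so L = 4.

4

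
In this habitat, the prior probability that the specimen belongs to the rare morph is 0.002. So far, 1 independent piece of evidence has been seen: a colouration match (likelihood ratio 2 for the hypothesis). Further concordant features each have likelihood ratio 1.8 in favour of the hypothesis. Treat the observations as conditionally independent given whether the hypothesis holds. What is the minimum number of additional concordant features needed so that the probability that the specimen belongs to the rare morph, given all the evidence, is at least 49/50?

17

Prior odds = 0.002/0.998 = 1/499.
Bayes factor of the evidence already in hand = 2.
Odds after that evidence = (1/499) × 2 = 2/499.
Target odds = 0.98/0.02 = 49.
Need 1.8ⁿ ≥ 49 ÷ (2/499) = 12225.5.
1.8¹⁶ ≈12144 falls short of 12225.5 but 1.8¹⁷ ≈21859.1 reaches it, so n = 17.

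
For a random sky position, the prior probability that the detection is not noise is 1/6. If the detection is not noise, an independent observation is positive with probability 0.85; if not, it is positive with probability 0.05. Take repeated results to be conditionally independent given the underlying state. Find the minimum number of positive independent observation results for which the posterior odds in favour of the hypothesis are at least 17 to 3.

2

Prior odds: (1/6) ÷ (5/6) = 0.2.
Likelihood ratio of a positive = 0.85/0.05 = 17.
Target odds = 17/3.
Require 17ⁿ ≥ 17/3 ÷ 0.2 = 85/3.
17¹ = 17 falls short of 85/3 but 17² = 289 reaches it, so n = 2.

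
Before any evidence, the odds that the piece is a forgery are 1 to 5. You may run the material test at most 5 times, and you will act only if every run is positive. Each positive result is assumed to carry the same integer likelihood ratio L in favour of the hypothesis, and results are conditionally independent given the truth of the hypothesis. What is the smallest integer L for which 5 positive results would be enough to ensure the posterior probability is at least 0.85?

Prior odds = 0.2.
Target odds = 0.85/0.15 = 17/3.
Need L⁵ ≥ 17/3 ÷ 0.2 = 85/3.
1⁵ = 1 < 85/3 ≤ 32 = 2⁵, so L = 2.

2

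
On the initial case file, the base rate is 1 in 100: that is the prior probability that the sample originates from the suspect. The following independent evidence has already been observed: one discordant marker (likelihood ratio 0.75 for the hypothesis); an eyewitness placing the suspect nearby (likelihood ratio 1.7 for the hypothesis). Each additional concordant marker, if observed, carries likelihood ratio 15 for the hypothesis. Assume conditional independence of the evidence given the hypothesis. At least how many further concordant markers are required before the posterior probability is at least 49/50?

Prior odds = 0.01/0.99 = 1/99.
Combined Bayes factor of the evidence already in hand = 0.75 × 1.7 = 1.275.
Odds after that evidence = (1/99) × 1.275 = 17/1320.
Target odds = 0.98/0.02 = 49.
Need 15ⁿ ≥ 49 ÷ (17/1320) = 64680/17.
15³ = 3375 falls short of 64680/17 but 15⁴ = 50625 reaches it, so n = 4.

4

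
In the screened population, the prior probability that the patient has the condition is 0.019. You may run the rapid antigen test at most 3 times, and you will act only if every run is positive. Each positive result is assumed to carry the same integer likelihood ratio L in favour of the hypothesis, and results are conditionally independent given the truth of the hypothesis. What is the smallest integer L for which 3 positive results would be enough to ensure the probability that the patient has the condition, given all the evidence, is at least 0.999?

38

Prior odds = 0.019/0.981 = 19/981.
Target odds = 0.999/0.001 = 999.
Need L³ ≥ 999 ÷ (19/981) = 980019/19.
37³ = 50653 < 980019/19 ≤ 54872 = 38³, so L = 38.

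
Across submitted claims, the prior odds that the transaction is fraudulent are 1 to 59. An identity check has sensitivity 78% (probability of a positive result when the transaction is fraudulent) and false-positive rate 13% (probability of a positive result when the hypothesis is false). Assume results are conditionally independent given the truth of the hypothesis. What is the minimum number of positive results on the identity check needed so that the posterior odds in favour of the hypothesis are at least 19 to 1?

Prior odds = 1/59.
Likelihood ratio of a positive result = 0.78/0.13 = 6.
Target odds = 19.
Require 6ⁿ ≥ 19 ÷ (1/59) = 1121.
6³ = 216 falls short of 1121 but 6⁴ = 1296 reaches it, so n = 4.

4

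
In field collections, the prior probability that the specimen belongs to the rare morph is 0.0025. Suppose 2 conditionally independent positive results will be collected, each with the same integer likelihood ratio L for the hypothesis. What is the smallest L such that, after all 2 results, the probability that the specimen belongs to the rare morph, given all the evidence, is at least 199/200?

282

Prior odds = 0.0025/0.9975 = 1/399.
Target odds = 0.995/0.005 = 199.
Need L² ≥ 199 ÷ (1/399) = 79401.
281² = 78961 < 79401 ≤ 79524 = 282², so L = 282.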